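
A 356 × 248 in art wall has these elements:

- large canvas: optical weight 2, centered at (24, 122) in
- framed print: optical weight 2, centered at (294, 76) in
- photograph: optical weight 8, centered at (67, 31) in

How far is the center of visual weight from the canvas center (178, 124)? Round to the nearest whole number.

Weights sum to 2 + 2 + 8 = 12.
Σw·x = 2·24 + 2·294 + 8·67 = 1172, so x̄ = 1172/12 ≈ 97.67.
Σw·y = 2·122 + 2·76 + 8·31 = 644, so ȳ = 644/12 ≈ 53.67.
From (178, 124): dx = -80.33, dy = -70.33, so the distance is √(dx²+dy²) ≈ 106.77.

≈ 107 in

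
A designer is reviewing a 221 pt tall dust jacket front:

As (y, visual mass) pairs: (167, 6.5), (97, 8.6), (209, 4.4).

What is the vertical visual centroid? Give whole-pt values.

y ≈ 146

Weights sum to 6.5 + 8.6 + 4.4 = 19.5.
y-moment: 6.5·167 + 8.6·97 + 4.4·209 = 2839.3; centroid 2839.3/19.5 ≈ 145.61.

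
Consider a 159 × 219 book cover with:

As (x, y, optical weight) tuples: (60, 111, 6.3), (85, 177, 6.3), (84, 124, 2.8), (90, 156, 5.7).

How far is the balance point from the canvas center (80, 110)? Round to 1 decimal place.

≈ 34.6

Total weight = 6.3 + 6.3 + 2.8 + 5.7 = 21.1.
x: (6.3·60 + 6.3·85 + 2.8·84 + 5.7·90) / 21.1 = 1661.7 / 21.1 ≈ 78.75
y: (6.3·111 + 6.3·177 + 2.8·124 + 5.7·156) / 21.1 = 3050.8 / 21.1 ≈ 144.59
From (80, 110): dx = -1.25, dy = 34.59, so the distance is √(dx²+dy²) ≈ 34.61.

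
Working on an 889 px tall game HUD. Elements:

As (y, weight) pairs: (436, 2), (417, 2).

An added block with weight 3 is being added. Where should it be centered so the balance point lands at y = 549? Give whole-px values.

With the added block, Σw becomes 2 + 2 + 3 = 7.
Along y: (1706 + 3·y) / 7 = 549 (existing moment 2·436 + 2·417 = 1706) ⇒ y = (3843 − 1706) / 3 ≈ 712.33.

y ≈ 712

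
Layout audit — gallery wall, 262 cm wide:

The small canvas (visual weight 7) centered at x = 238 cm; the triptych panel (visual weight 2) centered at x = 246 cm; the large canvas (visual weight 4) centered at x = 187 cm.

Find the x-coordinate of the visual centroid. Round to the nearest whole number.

x ≈ 224

Weights sum to 7 + 2 + 4 = 13.
x-moment: 7·238 + 2·246 + 4·187 = 2906; centroid 2906/13 ≈ 223.54.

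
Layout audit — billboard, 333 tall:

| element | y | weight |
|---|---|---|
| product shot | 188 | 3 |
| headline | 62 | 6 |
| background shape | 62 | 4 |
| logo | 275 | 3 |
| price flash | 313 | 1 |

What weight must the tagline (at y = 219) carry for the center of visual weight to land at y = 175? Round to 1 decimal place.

Existing Σw = 17 (3 + 6 + 4 + 3 + 1); existing moment 3·188 + 6·62 + 4·62 + 3·275 + 1·313 = 2322.
Balance at y = 175 requires (2322 + w·219) / (17 + w) = 175.
So w = (175·17 − 2322)/(219 − 175) = 653/44 ≈ 14.84.

w ≈ 14.8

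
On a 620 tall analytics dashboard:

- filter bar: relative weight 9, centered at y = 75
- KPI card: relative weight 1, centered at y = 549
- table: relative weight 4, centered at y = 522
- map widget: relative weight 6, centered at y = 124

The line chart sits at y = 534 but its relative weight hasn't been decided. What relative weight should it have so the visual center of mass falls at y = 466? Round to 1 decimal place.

Fixed elements: Σw = 9 + 1 + 4 + 6 = 20, Σw·y = 9·75 + 1·549 + 4·522 + 6·124 = 4056.
Balance at y = 466 requires (4056 + w·534) / (20 + w) = 466.
Solving: w = (466·20 − 4056) / (534 − 466) = 5264 / 68 ≈ 77.41.

w ≈ 77.4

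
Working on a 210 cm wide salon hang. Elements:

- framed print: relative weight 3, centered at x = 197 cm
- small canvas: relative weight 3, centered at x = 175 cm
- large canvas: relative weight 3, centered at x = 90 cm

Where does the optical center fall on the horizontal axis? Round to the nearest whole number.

x ≈ 154

Σw = 3 + 3 + 3 = 9.
Σw·x = 3·197 + 3·175 + 3·90 = 1386, so x̄ = 1386/9 ≈ 154.00.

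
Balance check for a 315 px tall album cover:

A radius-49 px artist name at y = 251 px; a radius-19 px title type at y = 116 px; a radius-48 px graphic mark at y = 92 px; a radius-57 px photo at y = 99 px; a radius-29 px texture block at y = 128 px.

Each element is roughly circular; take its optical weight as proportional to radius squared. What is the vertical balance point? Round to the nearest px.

y ≈ 140

Weights ∝ r²: artist name 49² = 2401, title type 19² = 361, graphic mark 48² = 2304, photo 57² = 3249, texture block 29² = 841; Σw = 9156.
y-moment: 2401·251 + 361·116 + 2304·92 + 3249·99 + 841·128 = 1285794; centroid 1285794/9156 ≈ 140.43.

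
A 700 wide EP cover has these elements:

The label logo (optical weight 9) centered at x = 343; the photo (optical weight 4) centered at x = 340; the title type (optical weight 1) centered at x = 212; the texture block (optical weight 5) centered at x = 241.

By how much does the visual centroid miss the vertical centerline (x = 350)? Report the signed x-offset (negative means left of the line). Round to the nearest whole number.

Weights sum to 9 + 4 + 1 + 5 = 19.
x-moment: 9·343 + 4·340 + 1·212 + 5·241 = 5864; centroid 5864/19 ≈ 308.63.
Difference: 308.63 − 350 ≈ -41.37.

≈ -41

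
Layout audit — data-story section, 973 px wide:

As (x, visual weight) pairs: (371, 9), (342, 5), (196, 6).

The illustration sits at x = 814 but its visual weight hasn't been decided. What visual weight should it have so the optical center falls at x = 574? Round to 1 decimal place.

w ≈ 21.9

Known weights sum to 9 + 5 + 6 = 20; their moment is 9·371 + 5·342 + 6·196 = 6225.
For the centroid to hit 574: (6225 + w·814) / (20 + w) = 574.
So w = (574·20 − 6225)/(814 − 574) = 5255/240 ≈ 21.90.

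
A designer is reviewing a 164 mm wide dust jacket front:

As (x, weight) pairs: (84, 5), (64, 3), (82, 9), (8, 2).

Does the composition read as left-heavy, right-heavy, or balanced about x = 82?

left-heavy

Weights sum to 5 + 3 + 9 + 2 = 19.
x: (5·84 + 3·64 + 9·82 + 2·8) / 19 = 1366 / 19 ≈ 71.89
Since 71.9 is left of 82, the composition reads left-heavy.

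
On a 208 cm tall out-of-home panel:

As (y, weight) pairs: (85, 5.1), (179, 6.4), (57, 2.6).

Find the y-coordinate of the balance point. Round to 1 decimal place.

Σw = 5.1 + 6.4 + 2.6 = 14.1.
Σw·y = 5.1·85 + 6.4·179 + 2.6·57 = 1727.3, so ȳ = 1727.3/14.1 ≈ 122.50.

y ≈ 122.5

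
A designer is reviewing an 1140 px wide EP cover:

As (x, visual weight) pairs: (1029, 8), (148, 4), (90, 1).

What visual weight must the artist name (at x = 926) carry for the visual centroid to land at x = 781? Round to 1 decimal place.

Existing Σw = 13 (8 + 4 + 1); existing moment 8·1029 + 4·148 + 1·90 = 8914.
Balance at x = 781 requires (8914 + w·926) / (13 + w) = 781.
Rearranging, w·(926 − 781) = 781·13 − 8914 = 1239, so w ≈ 1239/145 = 8.54.

w ≈ 8.5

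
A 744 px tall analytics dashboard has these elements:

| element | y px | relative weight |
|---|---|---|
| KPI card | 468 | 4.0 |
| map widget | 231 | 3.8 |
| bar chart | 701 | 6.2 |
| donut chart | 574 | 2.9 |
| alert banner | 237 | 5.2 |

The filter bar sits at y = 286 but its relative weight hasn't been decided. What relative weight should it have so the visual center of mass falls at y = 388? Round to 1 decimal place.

Existing Σw = 22.1 (4.0 + 3.8 + 6.2 + 2.9 + 5.2); existing moment 4.0·468 + 3.8·231 + 6.2·701 + 2.9·574 + 5.2·237 = 9993.0.
Set Σw·y/Σw = 388: (9993.0 + 286w) = 388·(22.1 + w).
Rearranging, w·(286 − 388) = 388·22.1 − 9993.0 = -1418.2, so w ≈ -1418.2/-102 = 13.90.

w ≈ 13.9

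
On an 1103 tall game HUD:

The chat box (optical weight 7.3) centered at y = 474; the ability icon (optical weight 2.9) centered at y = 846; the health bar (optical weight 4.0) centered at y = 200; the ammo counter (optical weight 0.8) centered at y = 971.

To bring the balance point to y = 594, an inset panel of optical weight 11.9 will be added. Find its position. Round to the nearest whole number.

New total weight: (7.3 + 2.9 + 4.0 + 0.8) + 11.9 = 26.9.
y: need Σw·y = 26.9·594 = 15978.6. Existing = 7.3·474 + 2.9·846 + 4.0·200 + 0.8·971 = 7490.4. Remainder 8488.2 / 11.9 ≈ 713.29.

y ≈ 713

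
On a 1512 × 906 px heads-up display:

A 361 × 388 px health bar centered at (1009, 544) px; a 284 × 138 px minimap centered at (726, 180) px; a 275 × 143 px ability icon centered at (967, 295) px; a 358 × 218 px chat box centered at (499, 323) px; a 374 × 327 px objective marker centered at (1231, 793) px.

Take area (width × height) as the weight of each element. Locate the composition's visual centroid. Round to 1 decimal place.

(948.4, 518.1)

Areas → weights: health bar 361·388 = 140068, minimap 284·138 = 39192, ability icon 275·143 = 39325, chat box 358·218 = 78044, objective marker 374·327 = 122298; Σw = 418927.
Σw·x = 140068·1009 + 39192·726 + 39325·967 + 78044·499 + 122298·1231 = 397302073, so x̄ = 397302073/418927 ≈ 948.38.
Σw·y = 140068·544 + 39192·180 + 39325·295 + 78044·323 + 122298·793 = 217042953, so ȳ = 217042953/418927 ≈ 518.09.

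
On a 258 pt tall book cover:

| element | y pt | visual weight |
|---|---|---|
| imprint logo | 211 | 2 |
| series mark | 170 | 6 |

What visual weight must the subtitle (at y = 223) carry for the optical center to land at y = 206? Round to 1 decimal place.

w ≈ 12.1

Fixed elements: Σw = 2 + 6 = 8, Σw·y = 2·211 + 6·170 = 1442.
For the centroid to hit 206: (1442 + w·223) / (8 + w) = 206.
Rearranging, w·(223 − 206) = 206·8 − 1442 = 206, so w ≈ 206/17 = 12.12.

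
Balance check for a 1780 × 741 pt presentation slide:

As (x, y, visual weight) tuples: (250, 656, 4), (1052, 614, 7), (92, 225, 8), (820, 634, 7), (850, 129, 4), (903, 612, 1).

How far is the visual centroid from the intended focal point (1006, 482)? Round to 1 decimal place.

≈ 389.1 pt

Weights sum to 4 + 7 + 8 + 7 + 4 + 1 = 31.
Σw·x = 19143; x̄ = 19143/31 ≈ 617.52.
Σw·y = 14288; ȳ = 14288/31 ≈ 460.90.
Relative to (1006, 482): Δ = (-388.48, -21.10); |Δ| = √(-388.48² + -21.10²) ≈ 389.06.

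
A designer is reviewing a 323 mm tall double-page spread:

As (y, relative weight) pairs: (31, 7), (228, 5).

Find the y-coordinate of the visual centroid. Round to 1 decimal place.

y ≈ 113.1

Weights sum to 7 + 5 = 12.
y-moment: 7·31 + 5·228 = 1357; centroid 1357/12 ≈ 113.08.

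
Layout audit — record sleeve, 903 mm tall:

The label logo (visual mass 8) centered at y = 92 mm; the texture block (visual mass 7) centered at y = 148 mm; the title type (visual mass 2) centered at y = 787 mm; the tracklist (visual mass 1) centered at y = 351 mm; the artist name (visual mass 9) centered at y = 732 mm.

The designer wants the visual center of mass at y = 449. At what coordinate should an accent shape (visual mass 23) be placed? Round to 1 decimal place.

With the accent shape, Σw becomes 8 + 7 + 2 + 1 + 9 + 23 = 50.
y: target moment 50×449 = 22450; current 8·92 + 7·148 + 2·787 + 1·351 + 9·732 = 10285; the accent shape supplies 12165, so y = 12165/23 ≈ 528.91.

y ≈ 528.9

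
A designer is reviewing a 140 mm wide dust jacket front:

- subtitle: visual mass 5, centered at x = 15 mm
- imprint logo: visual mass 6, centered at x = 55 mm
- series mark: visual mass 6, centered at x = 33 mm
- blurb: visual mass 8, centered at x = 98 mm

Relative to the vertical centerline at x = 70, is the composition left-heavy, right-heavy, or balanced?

left-heavy

Σw = 5 + 6 + 6 + 8 = 25.
x-moment: 5·15 + 6·55 + 6·33 + 8·98 = 1387; centroid 1387/25 ≈ 55.48.
55.5 vs midline 70 → left-heavy.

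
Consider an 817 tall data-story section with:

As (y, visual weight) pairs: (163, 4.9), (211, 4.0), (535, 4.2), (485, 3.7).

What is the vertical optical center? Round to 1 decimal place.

Weights sum to 4.9 + 4.0 + 4.2 + 3.7 = 16.8.
y: (4.9·163 + 4.0·211 + 4.2·535 + 3.7·485) / 16.8 = 5684.2 / 16.8 ≈ 338.35

y ≈ 338.3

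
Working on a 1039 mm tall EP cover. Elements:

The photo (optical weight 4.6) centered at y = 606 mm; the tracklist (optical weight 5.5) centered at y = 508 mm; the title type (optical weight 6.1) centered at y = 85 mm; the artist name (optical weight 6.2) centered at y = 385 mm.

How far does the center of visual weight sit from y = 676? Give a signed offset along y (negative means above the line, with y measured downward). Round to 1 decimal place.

≈ -297.1 mm

Total weight = 4.6 + 5.5 + 6.1 + 6.2 = 22.4.
y-moment: 4.6·606 + 5.5·508 + 6.1·85 + 6.2·385 = 8487.1; centroid 8487.1/22.4 ≈ 378.89.
Against y = 676, that's 378.89 − 676 = -297.11.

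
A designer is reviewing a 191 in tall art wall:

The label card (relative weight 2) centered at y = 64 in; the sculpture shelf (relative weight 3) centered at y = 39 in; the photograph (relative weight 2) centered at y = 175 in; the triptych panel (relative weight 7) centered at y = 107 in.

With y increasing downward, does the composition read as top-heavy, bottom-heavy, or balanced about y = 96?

balanced

Σw = 2 + 3 + 2 + 7 = 14.
Σw·y = 2·64 + 3·39 + 2·175 + 7·107 = 1344, so ȳ = 1344/14 ≈ 96.00.
96.00 = 96 exactly: balanced.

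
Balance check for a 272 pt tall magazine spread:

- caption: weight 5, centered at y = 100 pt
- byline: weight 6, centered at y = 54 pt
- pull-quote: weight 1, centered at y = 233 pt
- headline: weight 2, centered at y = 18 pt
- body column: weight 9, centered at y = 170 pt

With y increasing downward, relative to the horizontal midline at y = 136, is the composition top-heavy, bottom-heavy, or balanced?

Weights sum to 5 + 6 + 1 + 2 + 9 = 23.
y-moment: 5·100 + 6·54 + 1·233 + 2·18 + 9·170 = 2623; centroid 2623/23 ≈ 114.04.
114.0 vs midline 136 → top-heavy.

top-heavy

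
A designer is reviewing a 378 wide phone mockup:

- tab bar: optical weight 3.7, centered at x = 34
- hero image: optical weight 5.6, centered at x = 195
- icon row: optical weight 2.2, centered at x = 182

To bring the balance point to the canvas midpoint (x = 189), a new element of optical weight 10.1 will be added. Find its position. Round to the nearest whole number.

New total weight: (3.7 + 5.6 + 2.2) + 10.1 = 21.6.
Along x: (1618.2 + 10.1·x) / 21.6 = 189 (existing moment 3.7·34 + 5.6·195 + 2.2·182 = 1618.2) ⇒ x = (4082.4 − 1618.2) / 10.1 ≈ 243.98.

x ≈ 244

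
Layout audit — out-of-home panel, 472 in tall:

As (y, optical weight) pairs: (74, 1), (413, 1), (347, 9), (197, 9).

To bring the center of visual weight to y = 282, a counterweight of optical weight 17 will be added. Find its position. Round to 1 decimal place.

y ≈ 297.1

After adding the counterweight, total weight = 1 + 1 + 9 + 9 + 17 = 37.
y: need Σw·y = 37·282 = 10434. Existing = 1·74 + 1·413 + 9·347 + 9·197 = 5383. Remainder 5051 / 17 ≈ 297.12.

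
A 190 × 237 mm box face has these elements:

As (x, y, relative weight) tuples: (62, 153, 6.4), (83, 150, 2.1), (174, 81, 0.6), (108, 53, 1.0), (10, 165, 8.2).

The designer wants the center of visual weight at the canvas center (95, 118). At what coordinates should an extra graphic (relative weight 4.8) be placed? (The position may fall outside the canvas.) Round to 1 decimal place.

With the extra graphic, Σw becomes 6.4 + 2.1 + 0.6 + 1.0 + 8.2 + 4.8 = 23.1.
x: need Σw·x = 23.1·95 = 2194.5. Existing = 6.4·62 + 2.1·83 + 0.6·174 + 1.0·108 + 8.2·10 = 865.5. Remainder 1329.0 / 4.8 ≈ 276.88.
y: need Σw·y = 23.1·118 = 2725.8. Existing = 6.4·153 + 2.1·150 + 0.6·81 + 1.0·53 + 8.2·165 = 2748.8. Remainder -23.0 / 4.8 ≈ -4.79.

(276.9, -4.8)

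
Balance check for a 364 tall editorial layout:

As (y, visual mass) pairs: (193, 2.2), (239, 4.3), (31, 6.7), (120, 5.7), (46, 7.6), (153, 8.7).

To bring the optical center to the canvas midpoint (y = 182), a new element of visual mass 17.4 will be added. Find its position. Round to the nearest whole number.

y ≈ 319

New total weight: (2.2 + 4.3 + 6.7 + 5.7 + 7.6 + 8.7) + 17.4 = 52.6.
y: target moment 52.6×182 = 9573.2; current 2.2·193 + 4.3·239 + 6.7·31 + 5.7·120 + 7.6·46 + 8.7·153 = 4024.7; the new element supplies 5548.5, so y = 5548.5/17.4 ≈ 318.88.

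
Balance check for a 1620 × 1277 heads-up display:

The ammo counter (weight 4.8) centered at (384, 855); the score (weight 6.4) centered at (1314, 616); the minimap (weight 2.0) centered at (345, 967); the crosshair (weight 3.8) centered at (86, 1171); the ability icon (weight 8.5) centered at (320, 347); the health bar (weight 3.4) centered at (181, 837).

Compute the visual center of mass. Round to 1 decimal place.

(505.4, 699.8)

Total weight = 4.8 + 6.4 + 2.0 + 3.8 + 8.5 + 3.4 = 28.9.
x: (4.8·384 + 6.4·1314 + 2.0·345 + 3.8·86 + 8.5·320 + 3.4·181) / 28.9 = 14605.0 / 28.9 ≈ 505.36
y: (4.8·855 + 6.4·616 + 2.0·967 + 3.8·1171 + 8.5·347 + 3.4·837) / 28.9 = 20225.5 / 28.9 ≈ 699.84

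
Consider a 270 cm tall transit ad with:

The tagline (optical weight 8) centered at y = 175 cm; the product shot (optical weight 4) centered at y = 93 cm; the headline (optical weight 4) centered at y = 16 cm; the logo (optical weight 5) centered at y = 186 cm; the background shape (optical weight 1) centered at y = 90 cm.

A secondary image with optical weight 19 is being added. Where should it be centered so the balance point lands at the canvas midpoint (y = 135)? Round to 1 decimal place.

y ≈ 141.0

New total weight: (8 + 4 + 4 + 5 + 1) + 19 = 41.
Along y: (2856 + 19·y) / 41 = 135 (existing moment 8·175 + 4·93 + 4·16 + 5·186 + 1·90 = 2856) ⇒ y = (5535 − 2856) / 19 ≈ 141.00.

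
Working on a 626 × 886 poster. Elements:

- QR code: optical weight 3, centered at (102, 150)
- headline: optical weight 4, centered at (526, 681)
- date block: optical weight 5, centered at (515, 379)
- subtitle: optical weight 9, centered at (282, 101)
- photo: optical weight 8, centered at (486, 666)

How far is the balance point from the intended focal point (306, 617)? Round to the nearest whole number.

≈ 243

Σw = 3 + 4 + 5 + 9 + 8 = 29.
x-moment: 3·102 + 4·526 + 5·515 + 9·282 + 8·486 = 11411; centroid 11411/29 ≈ 393.48.
y-moment: 3·150 + 4·681 + 5·379 + 9·101 + 8·666 = 11306; centroid 11306/29 ≈ 389.86.
From (306, 617): dx = 87.48, dy = -227.14, so the distance is √(dx²+dy²) ≈ 243.40.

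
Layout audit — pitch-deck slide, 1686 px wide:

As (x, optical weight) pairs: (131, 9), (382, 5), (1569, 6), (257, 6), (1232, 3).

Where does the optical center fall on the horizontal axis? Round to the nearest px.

Σw = 9 + 5 + 6 + 6 + 3 = 29.
Σw·x = 9·131 + 5·382 + 6·1569 + 6·257 + 3·1232 = 17741, so x̄ = 17741/29 ≈ 611.76.

x ≈ 612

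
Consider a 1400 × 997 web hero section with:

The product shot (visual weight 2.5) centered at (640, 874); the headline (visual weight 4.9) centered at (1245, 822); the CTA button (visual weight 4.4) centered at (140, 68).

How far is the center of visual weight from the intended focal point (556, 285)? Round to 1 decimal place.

≈ 305.5

Total weight = 2.5 + 4.9 + 4.4 = 11.8.
x-moment: 2.5·640 + 4.9·1245 + 4.4·140 = 8316.5; centroid 8316.5/11.8 ≈ 704.79.
y-moment: 2.5·874 + 4.9·822 + 4.4·68 = 6512.0; centroid 6512.0/11.8 ≈ 551.86.
Offset from (556, 285): Δx ≈ 148.79, Δy ≈ 266.86; distance = √(Δx² + Δy²) ≈ 305.54.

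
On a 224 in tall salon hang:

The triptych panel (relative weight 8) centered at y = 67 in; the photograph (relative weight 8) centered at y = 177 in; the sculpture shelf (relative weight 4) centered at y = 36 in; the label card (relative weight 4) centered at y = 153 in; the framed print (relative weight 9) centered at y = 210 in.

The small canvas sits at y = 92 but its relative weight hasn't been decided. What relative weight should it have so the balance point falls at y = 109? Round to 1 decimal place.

Fixed elements: Σw = 8 + 8 + 4 + 4 + 9 = 33, Σw·y = 8·67 + 8·177 + 4·36 + 4·153 + 9·210 = 4598.
For the centroid to hit 109: (4598 + w·92) / (33 + w) = 109.
Solving: w = (109·33 − 4598) / (92 − 109) = -1001 / -17 ≈ 58.88.

w ≈ 58.9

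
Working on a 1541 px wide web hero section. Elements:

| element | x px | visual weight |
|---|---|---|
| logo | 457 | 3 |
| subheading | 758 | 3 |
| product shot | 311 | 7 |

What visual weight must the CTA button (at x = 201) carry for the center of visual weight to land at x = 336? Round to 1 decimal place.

Fixed elements: Σw = 3 + 3 + 7 = 13, Σw·x = 3·457 + 3·758 + 7·311 = 5822.
Balance at x = 336 requires (5822 + w·201) / (13 + w) = 336.
So w = (336·13 − 5822)/(201 − 336) = -1454/-135 ≈ 10.77.

w ≈ 10.8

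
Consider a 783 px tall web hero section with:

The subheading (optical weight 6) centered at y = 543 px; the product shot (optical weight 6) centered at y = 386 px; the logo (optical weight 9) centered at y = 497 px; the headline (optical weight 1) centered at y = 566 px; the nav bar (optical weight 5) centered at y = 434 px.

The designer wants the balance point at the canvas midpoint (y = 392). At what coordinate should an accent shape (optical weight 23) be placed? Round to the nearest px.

New total weight: (6 + 6 + 9 + 1 + 5) + 23 = 50.
y: need Σw·y = 50·392 = 19600. Existing = 6·543 + 6·386 + 9·497 + 1·566 + 5·434 = 12783. Remainder 6817 / 23 ≈ 296.39.

y ≈ 296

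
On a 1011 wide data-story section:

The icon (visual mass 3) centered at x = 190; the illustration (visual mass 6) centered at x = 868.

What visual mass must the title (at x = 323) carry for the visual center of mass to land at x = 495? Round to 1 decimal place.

Existing Σw = 9 (3 + 6); existing moment 3·190 + 6·868 = 5778.
Balance at x = 495 requires (5778 + w·323) / (9 + w) = 495.
Solving: w = (495·9 − 5778) / (323 − 495) = -1323 / -172 ≈ 7.69.

w ≈ 7.7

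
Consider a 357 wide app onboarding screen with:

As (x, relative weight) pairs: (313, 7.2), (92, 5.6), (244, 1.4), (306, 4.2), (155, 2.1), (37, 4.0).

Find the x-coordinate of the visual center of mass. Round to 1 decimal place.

x ≈ 198.7

Weights sum to 7.2 + 5.6 + 1.4 + 4.2 + 2.1 + 4.0 = 24.5.
x-moment: 7.2·313 + 5.6·92 + 1.4·244 + 4.2·306 + 2.1·155 + 4.0·37 = 4869.1; centroid 4869.1/24.5 ≈ 198.74.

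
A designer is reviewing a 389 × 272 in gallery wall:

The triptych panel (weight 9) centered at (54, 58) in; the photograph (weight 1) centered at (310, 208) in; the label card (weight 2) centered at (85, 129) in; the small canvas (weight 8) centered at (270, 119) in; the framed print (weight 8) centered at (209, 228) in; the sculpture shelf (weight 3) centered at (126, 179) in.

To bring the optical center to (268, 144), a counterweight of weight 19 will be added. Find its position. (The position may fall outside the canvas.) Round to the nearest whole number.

(433, 153)

New total weight: (9 + 1 + 2 + 8 + 8 + 3) + 19 = 50.
Along x: (5176 + 19·x) / 50 = 268 (existing moment 9·54 + 1·310 + 2·85 + 8·270 + 8·209 + 3·126 = 5176) ⇒ x = (13400 − 5176) / 19 ≈ 432.84.
Along y: (4301 + 19·y) / 50 = 144 (existing moment 9·58 + 1·208 + 2·129 + 8·119 + 8·228 + 3·179 = 4301) ⇒ y = (7200 − 4301) / 19 ≈ 152.58.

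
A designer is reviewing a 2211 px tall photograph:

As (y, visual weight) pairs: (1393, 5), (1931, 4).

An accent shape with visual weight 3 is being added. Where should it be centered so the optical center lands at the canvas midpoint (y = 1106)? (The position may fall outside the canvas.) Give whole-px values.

y ≈ -472

With the accent shape, Σw becomes 5 + 4 + 3 = 12.
Along y: (14689 + 3·y) / 12 = 1106 (existing moment 5·1393 + 4·1931 = 14689) ⇒ y = (13272 − 14689) / 3 ≈ -472.33.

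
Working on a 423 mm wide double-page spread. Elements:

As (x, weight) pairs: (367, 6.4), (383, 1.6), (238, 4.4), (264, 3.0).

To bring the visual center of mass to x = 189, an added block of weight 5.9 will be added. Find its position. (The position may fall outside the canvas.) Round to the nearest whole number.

x ≈ -131

New total weight: (6.4 + 1.6 + 4.4 + 3.0) + 5.9 = 21.3.
x: need Σw·x = 21.3·189 = 4025.7. Existing = 6.4·367 + 1.6·383 + 4.4·238 + 3.0·264 = 4800.8. Remainder -775.1 / 5.9 ≈ -131.37.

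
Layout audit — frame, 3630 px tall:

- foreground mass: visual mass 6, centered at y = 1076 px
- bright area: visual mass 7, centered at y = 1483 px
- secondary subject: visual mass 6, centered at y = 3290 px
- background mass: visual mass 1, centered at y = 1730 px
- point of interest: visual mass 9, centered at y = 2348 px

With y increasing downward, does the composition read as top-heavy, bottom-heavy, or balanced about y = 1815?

bottom-heavy

Σw = 6 + 7 + 6 + 1 + 9 = 29.
Σw·y = 6·1076 + 7·1483 + 6·3290 + 1·1730 + 9·2348 = 59439, so ȳ = 59439/29 ≈ 2049.62.
Since 2049.6 is below (larger y than) 1815, the composition reads bottom-heavy.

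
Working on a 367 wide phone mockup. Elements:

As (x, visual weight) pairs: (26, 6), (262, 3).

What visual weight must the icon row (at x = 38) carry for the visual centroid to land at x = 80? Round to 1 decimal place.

w ≈ 5.3

Fixed elements: Σw = 6 + 3 = 9, Σw·x = 6·26 + 3·262 = 942.
For the centroid to hit 80: (942 + w·38) / (9 + w) = 80.
Solving: w = (80·9 − 942) / (38 − 80) = -222 / -42 ≈ 5.29.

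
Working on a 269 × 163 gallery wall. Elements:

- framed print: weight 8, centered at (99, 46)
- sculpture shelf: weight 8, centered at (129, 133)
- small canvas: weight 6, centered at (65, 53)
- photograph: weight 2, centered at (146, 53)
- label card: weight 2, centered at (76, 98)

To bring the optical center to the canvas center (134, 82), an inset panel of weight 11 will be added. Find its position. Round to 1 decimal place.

(209.1, 89.3)

After adding the inset panel, total weight = 8 + 8 + 6 + 2 + 2 + 11 = 37.
x: target moment 37×134 = 4958; current 8·99 + 8·129 + 6·65 + 2·146 + 2·76 = 2658; the inset panel supplies 2300, so x = 2300/11 ≈ 209.09.
y: target moment 37×82 = 3034; current 8·46 + 8·133 + 6·53 + 2·53 + 2·98 = 2052; the inset panel supplies 982, so y = 982/11 ≈ 89.27.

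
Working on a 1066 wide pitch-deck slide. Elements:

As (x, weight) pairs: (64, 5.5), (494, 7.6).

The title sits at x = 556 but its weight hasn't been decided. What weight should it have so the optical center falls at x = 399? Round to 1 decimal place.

w ≈ 7.1

Known weights sum to 5.5 + 7.6 = 13.1; their moment is 5.5·64 + 7.6·494 = 4106.4.
For the centroid to hit 399: (4106.4 + w·556) / (13.1 + w) = 399.
Solving: w = (399·13.1 − 4106.4) / (556 − 399) = 1120.5 / 157 ≈ 7.14.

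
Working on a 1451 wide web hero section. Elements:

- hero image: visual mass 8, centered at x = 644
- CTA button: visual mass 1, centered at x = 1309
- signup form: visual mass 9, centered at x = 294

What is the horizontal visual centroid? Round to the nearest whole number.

x ≈ 506

Σw = 8 + 1 + 9 = 18.
x: (8·644 + 1·1309 + 9·294) / 18 = 9107 / 18 ≈ 505.94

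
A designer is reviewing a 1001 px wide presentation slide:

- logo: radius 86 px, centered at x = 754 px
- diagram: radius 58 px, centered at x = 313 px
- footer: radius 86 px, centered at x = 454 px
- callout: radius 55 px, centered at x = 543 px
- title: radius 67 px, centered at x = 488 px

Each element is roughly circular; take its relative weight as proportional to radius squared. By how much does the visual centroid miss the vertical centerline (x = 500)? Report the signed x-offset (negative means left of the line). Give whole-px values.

Weights ∝ r²: logo 86² = 7396, diagram 58² = 3364, footer 86² = 7396, callout 55² = 3025, title 67² = 4489; Σw = 25670.
x-moment: 7396·754 + 3364·313 + 7396·454 + 3025·543 + 4489·488 = 13820507; centroid 13820507/25670 ≈ 538.39.
Offset from x = 500: 538.39 − 500 ≈ 38.39.

≈ 38 px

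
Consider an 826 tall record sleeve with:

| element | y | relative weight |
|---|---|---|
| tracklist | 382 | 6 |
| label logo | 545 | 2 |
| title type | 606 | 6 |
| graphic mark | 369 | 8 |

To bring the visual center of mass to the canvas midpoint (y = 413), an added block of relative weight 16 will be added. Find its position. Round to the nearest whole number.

With the added block, Σw becomes 6 + 2 + 6 + 8 + 16 = 38.
y: target moment 38×413 = 15694; current 6·382 + 2·545 + 6·606 + 8·369 = 9970; the added block supplies 5724, so y = 5724/16 ≈ 357.75.

y ≈ 358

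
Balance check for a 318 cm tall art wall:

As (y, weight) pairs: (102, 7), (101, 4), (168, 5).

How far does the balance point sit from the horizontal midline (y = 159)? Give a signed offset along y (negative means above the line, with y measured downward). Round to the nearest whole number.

≈ -37 cm

Σw = 7 + 4 + 5 = 16.
y: (7·102 + 4·101 + 5·168) / 16 = 1958 / 16 ≈ 122.38
Against y = 159, that's 122.38 − 159 = -36.62.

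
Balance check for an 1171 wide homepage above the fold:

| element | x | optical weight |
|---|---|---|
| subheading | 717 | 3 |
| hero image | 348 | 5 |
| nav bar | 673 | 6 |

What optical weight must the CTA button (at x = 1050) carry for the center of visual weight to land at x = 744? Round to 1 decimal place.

Fixed elements: Σw = 3 + 5 + 6 = 14, Σw·x = 3·717 + 5·348 + 6·673 = 7929.
Balance at x = 744 requires (7929 + w·1050) / (14 + w) = 744.
Solving: w = (744·14 − 7929) / (1050 − 744) = 2487 / 306 ≈ 8.13.

w ≈ 8.1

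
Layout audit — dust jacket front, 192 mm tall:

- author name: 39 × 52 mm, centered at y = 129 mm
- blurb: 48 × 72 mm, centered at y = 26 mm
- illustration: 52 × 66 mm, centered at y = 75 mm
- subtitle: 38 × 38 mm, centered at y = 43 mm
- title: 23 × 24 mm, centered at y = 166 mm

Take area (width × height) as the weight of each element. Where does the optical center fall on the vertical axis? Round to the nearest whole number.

y ≈ 70

Taking area as weight: author name 39·52 = 2028, blurb 48·72 = 3456, illustration 52·66 = 3432, subtitle 38·38 = 1444, title 23·24 = 552. Sum 10912.
y: (2028·129 + 3456·26 + 3432·75 + 1444·43 + 552·166) / 10912 = 762592 / 10912 ≈ 69.89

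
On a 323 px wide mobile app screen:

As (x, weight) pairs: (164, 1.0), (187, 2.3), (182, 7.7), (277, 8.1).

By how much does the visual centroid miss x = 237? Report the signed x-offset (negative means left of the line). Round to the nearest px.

≈ -15 px

Σw = 1.0 + 2.3 + 7.7 + 8.1 = 19.1.
x-moment: 1.0·164 + 2.3·187 + 7.7·182 + 8.1·277 = 4239.2; centroid 4239.2/19.1 ≈ 221.95.
Difference: 221.95 − 237 ≈ -15.05.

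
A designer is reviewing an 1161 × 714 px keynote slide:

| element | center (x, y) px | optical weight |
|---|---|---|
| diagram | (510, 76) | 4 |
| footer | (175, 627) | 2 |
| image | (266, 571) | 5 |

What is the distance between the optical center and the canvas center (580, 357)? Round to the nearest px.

Total weight = 4 + 2 + 5 = 11.
x-moment: 4·510 + 2·175 + 5·266 = 3720; centroid 3720/11 ≈ 338.18.
y-moment: 4·76 + 2·627 + 5·571 = 4413; centroid 4413/11 ≈ 401.18.
Relative to (580, 357): Δ = (-241.82, 44.18); |Δ| = √(-241.82² + 44.18²) ≈ 245.82.

≈ 246 px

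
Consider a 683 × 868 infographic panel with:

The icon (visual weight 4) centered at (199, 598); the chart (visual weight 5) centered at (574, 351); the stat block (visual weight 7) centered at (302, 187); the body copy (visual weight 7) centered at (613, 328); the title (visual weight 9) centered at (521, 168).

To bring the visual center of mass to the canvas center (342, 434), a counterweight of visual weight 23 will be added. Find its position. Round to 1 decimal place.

(176.1, 635.0)

New total weight: (4 + 5 + 7 + 7 + 9) + 23 = 55.
Along x: (14760 + 23·x) / 55 = 342 (existing moment 4·199 + 5·574 + 7·302 + 7·613 + 9·521 = 14760) ⇒ x = (18810 − 14760) / 23 ≈ 176.09.
Along y: (9264 + 23·y) / 55 = 434 (existing moment 4·598 + 5·351 + 7·187 + 7·328 + 9·168 = 9264) ⇒ y = (23870 − 9264) / 23 ≈ 635.04.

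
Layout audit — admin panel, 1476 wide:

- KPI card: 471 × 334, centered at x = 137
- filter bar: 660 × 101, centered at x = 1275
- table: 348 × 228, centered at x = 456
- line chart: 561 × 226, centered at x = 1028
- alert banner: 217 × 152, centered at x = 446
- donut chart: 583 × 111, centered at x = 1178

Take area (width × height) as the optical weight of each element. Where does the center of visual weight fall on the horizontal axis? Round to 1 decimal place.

x ≈ 689.7

Areas: KPI card 471·334 = 157314, filter bar 660·101 = 66660, table 348·228 = 79344, line chart 561·226 = 126786, alert banner 217·152 = 32984, donut chart 583·111 = 64713. Total weight = 527801.
x-moment: 157314·137 + 66660·1275 + 79344·456 + 126786·1028 + 32984·446 + 64713·1178 = 364003168; centroid 364003168/527801 ≈ 689.66.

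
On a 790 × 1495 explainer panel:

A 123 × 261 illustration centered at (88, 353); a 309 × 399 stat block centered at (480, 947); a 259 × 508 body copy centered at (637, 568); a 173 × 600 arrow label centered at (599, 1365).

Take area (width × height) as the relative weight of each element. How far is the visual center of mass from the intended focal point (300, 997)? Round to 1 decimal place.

Taking area as weight: illustration 123·261 = 32103, stat block 309·399 = 123291, body copy 259·508 = 131572, arrow label 173·600 = 103800. Sum 390766.
Σw·x = 32103·88 + 123291·480 + 131572·637 + 103800·599 = 207992308, so x̄ = 207992308/390766 ≈ 532.27.
Σw·y = 32103·353 + 123291·947 + 131572·568 + 103800·1365 = 344508832, so ȳ = 344508832/390766 ≈ 881.62.
From (300, 997): dx = 232.27, dy = -115.38, so the distance is √(dx²+dy²) ≈ 259.35.

≈ 259.3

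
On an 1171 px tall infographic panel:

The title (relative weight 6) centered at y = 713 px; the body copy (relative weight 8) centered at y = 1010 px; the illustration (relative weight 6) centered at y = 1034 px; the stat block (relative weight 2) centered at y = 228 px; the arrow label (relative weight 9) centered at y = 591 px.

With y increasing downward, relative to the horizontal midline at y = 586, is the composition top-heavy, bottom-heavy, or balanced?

Total weight = 6 + 8 + 6 + 2 + 9 = 31.
y-moment: 6·713 + 8·1010 + 6·1034 + 2·228 + 9·591 = 24337; centroid 24337/31 ≈ 785.06.
785.1 vs midline 586 → bottom-heavy.

bottom-heavy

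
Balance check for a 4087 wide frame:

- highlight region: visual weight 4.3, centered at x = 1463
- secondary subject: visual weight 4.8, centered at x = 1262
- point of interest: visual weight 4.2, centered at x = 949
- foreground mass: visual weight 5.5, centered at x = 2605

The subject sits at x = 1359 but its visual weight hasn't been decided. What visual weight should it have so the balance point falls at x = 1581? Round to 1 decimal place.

Existing Σw = 18.8 (4.3 + 4.8 + 4.2 + 5.5); existing moment 4.3·1463 + 4.8·1262 + 4.2·949 + 5.5·2605 = 30661.8.
For the centroid to hit 1581: (30661.8 + w·1359) / (18.8 + w) = 1581.
So w = (1581·18.8 − 30661.8)/(1359 − 1581) = -939.0/-222 ≈ 4.23.

w ≈ 4.2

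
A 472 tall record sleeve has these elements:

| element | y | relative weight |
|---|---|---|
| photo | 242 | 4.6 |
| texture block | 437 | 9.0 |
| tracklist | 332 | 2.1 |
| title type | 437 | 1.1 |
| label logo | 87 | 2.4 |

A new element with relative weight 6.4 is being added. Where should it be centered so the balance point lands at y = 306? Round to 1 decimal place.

y ≈ 218.9

With the new element, Σw becomes 4.6 + 9.0 + 2.1 + 1.1 + 2.4 + 6.4 = 25.6.
y: need Σw·y = 25.6·306 = 7833.6. Existing = 4.6·242 + 9.0·437 + 2.1·332 + 1.1·437 + 2.4·87 = 6432.9. Remainder 1400.7 / 6.4 ≈ 218.86.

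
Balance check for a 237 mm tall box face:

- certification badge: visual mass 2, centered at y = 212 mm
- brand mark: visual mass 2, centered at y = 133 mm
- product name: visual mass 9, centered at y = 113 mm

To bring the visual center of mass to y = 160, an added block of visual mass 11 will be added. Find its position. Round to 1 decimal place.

With the added block, Σw becomes 2 + 2 + 9 + 11 = 24.
y: need Σw·y = 24·160 = 3840. Existing = 2·212 + 2·133 + 9·113 = 1707. Remainder 2133 / 11 ≈ 193.91.

y ≈ 193.9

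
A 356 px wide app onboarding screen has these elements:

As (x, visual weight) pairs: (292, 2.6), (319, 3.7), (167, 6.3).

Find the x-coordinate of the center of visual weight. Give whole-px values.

Weights sum to 2.6 + 3.7 + 6.3 = 12.6.
Σw·x = 2.6·292 + 3.7·319 + 6.3·167 = 2991.6, so x̄ = 2991.6/12.6 ≈ 237.43.

x ≈ 237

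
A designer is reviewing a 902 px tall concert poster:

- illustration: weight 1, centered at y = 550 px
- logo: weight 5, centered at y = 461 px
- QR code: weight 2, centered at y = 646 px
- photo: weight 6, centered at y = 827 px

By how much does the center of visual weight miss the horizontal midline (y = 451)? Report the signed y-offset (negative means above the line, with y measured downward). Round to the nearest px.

≈ 200 px

Σw = 1 + 5 + 2 + 6 = 14.
y: (1·550 + 5·461 + 2·646 + 6·827) / 14 = 9109 / 14 ≈ 650.64
Offset from y = 451: 650.64 − 451 ≈ 199.64.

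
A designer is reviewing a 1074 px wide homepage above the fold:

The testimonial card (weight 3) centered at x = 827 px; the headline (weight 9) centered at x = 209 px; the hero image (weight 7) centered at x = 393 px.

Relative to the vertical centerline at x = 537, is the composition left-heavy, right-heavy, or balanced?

left-heavy

Weights sum to 3 + 9 + 7 = 19.
x: (3·827 + 9·209 + 7·393) / 19 = 7113 / 19 ≈ 374.37
Since 374.4 is left of 537, the composition reads left-heavy.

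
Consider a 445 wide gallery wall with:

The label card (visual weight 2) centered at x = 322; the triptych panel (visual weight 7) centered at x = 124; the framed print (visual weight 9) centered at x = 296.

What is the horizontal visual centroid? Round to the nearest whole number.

Weights sum to 2 + 7 + 9 = 18.
Σw·x = 2·322 + 7·124 + 9·296 = 4176, so x̄ = 4176/18 ≈ 232.00.

x ≈ 232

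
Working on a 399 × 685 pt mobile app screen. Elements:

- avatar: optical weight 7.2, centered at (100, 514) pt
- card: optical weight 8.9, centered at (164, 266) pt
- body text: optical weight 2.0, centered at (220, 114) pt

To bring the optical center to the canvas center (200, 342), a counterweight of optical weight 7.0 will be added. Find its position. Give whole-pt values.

With the counterweight, Σw becomes 7.2 + 8.9 + 2.0 + 7.0 = 25.1.
x: target moment 25.1×200 = 5020.0; current 7.2·100 + 8.9·164 + 2.0·220 = 2619.6; the counterweight supplies 2400.4, so x = 2400.4/7.0 ≈ 342.91.
y: target moment 25.1×342 = 8584.2; current 7.2·514 + 8.9·266 + 2.0·114 = 6296.2; the counterweight supplies 2288.0, so y = 2288.0/7.0 ≈ 326.86.

(343, 327)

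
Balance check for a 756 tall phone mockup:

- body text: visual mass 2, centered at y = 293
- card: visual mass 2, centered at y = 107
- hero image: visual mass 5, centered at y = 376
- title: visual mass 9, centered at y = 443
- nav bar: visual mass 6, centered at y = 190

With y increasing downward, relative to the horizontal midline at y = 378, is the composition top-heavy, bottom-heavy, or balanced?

top-heavy

Σw = 2 + 2 + 5 + 9 + 6 = 24.
y-moment: 2·293 + 2·107 + 5·376 + 9·443 + 6·190 = 7807; centroid 7807/24 ≈ 325.29.
Since 325.3 is above (smaller y than) 378, the composition reads top-heavy.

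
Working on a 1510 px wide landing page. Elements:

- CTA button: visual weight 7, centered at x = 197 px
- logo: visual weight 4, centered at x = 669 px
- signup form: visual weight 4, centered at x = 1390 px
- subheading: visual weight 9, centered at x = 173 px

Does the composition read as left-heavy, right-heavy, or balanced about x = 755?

left-heavy

Σw = 7 + 4 + 4 + 9 = 24.
Σw·x = 7·197 + 4·669 + 4·1390 + 9·173 = 11172, so x̄ = 11172/24 ≈ 465.50.
465.5 vs midline 755 → left-heavy.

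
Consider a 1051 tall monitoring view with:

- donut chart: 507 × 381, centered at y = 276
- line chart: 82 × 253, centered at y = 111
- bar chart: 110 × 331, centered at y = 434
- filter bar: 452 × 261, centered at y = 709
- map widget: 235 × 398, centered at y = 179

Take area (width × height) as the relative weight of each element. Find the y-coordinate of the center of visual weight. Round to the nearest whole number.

y ≈ 372

Areas → weights: donut chart 507·381 = 193167, line chart 82·253 = 20746, bar chart 110·331 = 36410, filter bar 452·261 = 117972, map widget 235·398 = 93530; Σw = 461825.
Σw·y = 193167·276 + 20746·111 + 36410·434 + 117972·709 + 93530·179 = 171802856, so ȳ = 171802856/461825 ≈ 372.01.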